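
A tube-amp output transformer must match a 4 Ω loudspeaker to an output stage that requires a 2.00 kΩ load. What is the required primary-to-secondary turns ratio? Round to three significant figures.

Z_p/Z_s = (N_p/N_s)², so N_p/N_s = √(2000/4) = √500 = 22.4.

N_p/N_s ≈ 22.4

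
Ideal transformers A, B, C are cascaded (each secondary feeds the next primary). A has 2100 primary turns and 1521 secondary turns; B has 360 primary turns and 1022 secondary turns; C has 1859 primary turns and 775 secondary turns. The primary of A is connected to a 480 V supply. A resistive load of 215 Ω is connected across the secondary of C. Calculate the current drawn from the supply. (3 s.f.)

I_supply ≈ 1.64 A

Secondary of A: V = 480.00 × 1521/2100 = 347.66 V.
Secondary of B: V = 347.66 × 1022/360 = 986.96 V.
Secondary of C: V = 986.96 × 775/1859 = 411.45 V.
I_load = 411.45/215 = 1.9137 A, so P_out = 411.45 × 1.9137 = 787.42 W.
All ideal ⇒ P_in = P_out, so I_supply = 787.42/480 = 1.64 A.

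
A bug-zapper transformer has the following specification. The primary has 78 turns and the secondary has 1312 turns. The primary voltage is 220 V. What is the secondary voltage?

V_s ≈ 3700 V

V_s/V_p = N_s/N_p, so V_s = 220 × 1312/78 = 3700 V.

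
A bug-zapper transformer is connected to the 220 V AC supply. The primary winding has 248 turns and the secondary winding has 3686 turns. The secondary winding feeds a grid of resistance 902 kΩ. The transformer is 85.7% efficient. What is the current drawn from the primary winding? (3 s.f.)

I_p ≈ 0.0629 A

V_s = 220 × 3686/248 = 3269.8 V.
I_s = V_s/R = 3269.8/902000 = 0.0036251 A.
P_out = V_s I_s = 3269.8 × 0.0036251 = 11.853 W.
P_in = P_out/η = 11.853/0.857 = 13.831 W.
I_p = P_in/V_p = 13.831/220 = 0.0629 A.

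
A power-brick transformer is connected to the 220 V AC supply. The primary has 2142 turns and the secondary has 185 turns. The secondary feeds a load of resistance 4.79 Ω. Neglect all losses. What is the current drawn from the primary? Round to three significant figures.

V_s = V_p × N_s/N_p = 220 × 185/2142 = 19.001 V.
I_s = V_s/R = 19.001/4.79 = 3.9668 A.
For an ideal transformer I_p N_p = I_s N_s, so I_p = 3.9668 × 185/2142 = 0.343 A.

I_p ≈ 0.343 A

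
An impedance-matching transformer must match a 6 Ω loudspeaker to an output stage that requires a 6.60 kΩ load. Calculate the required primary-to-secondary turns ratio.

N_p/N_s ≈ 33.2

Z_p/Z_s = (N_p/N_s)², so N_p/N_s = √(6600/6) = √1100 = 33.2.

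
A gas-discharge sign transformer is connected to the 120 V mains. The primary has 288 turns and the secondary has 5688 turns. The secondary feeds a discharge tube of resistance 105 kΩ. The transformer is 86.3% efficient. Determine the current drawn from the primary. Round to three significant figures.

I_p ≈ 0.517 A

V_s = 120 × 5688/288 = 2370.0 V.
I_s = V_s/R = 2370.0/105000 = 0.022571 A.
P_out = V_s I_s = 2370.0 × 0.022571 = 53.494 W.
P_in = P_out/η = 53.494/0.863 = 61.986 W.
I_p = P_in/V_p = 61.986/120 = 0.517 A.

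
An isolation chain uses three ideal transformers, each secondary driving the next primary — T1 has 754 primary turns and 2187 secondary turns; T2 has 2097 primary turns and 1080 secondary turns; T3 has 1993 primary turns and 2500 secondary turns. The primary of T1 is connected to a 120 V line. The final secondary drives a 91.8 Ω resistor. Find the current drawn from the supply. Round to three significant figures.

After T1: V = 120.00 × 2187/754 = 348.06 V.
After T2: V = 348.06 × 1080/2097 = 179.26 V.
After T3: V = 179.26 × 2500/1993 = 224.86 V.
I_load = 224.86/91.8 = 2.4495 A, so P_out = 224.86 × 2.4495 = 550.80 W.
All ideal ⇒ P_in = P_out, so I_supply = 550.80/120 = 4.59 A.

I_supply ≈ 4.59 A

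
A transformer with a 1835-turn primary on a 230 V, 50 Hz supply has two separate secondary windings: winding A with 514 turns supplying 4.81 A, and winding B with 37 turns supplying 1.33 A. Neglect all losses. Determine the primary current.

V_A = 230 × 514/1835 = 64.425 V; V_B = 230 × 37/1835 = 4.6376 V.
P_out = V_A I_A + V_B I_B = 64.425×4.81 + 4.6376×1.33 = 309.88 + 6.1680 = 316.05 W.
Ideal ⇒ P_in = P_out, so I_p = P_out/V_p = 316.05/230 = 1.37 A.

I_p ≈ 1.37 A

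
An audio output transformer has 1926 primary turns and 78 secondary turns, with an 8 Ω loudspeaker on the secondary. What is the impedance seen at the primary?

Z_p ≈ 4880 Ω

Z_p = (N_p/N_s)² × Z_s = (1926/78)² × 8 = 4880 Ω.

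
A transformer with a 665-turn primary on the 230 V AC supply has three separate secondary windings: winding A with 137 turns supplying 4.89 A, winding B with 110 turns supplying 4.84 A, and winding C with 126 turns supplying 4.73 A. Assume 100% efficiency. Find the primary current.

V_A = 230 × 137/665 = 47.383 V; V_B = 230 × 110/665 = 38.045 V; V_C = 230 × 126/665 = 43.579 V.
P_out = V_A I_A + V_B I_B + V_C I_C = 47.383×4.89 + 38.045×4.84 + 43.579×4.73 = 231.71 + 184.14 + 206.13 = 621.97 W.
Ideal ⇒ P_in = P_out, so I_p = P_out/V_p = 621.97/230 = 2.70 A.

I_p ≈ 2.70 A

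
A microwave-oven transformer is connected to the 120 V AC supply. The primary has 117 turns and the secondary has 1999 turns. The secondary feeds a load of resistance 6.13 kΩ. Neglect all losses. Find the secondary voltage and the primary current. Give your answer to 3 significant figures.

V_s ≈ 2050 V, I_p ≈ 5.71 A

V_s = V_p × N_s/N_p = 120 × 1999/117 = 2050.3 V.
I_s = V_s/R = 2050.3/6130 = 0.33446 A.
I_p = I_s × N_s/N_p = 0.33446 × 1999/117 = 5.71 A.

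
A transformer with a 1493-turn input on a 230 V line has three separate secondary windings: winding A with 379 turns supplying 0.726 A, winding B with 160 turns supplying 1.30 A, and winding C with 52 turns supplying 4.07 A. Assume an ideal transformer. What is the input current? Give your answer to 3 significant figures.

I_in ≈ 0.465 A

V_A = 230 × 379/1493 = 58.386 V; V_B = 230 × 160/1493 = 24.648 V; V_C = 230 × 52/1493 = 8.0107 V.
P_out = V_A I_A + V_B I_B + V_C I_C = 58.386×0.726 + 24.648×1.30 + 8.0107×4.07 = 42.388 + 32.043 + 32.604 = 107.03 W.
Ideal ⇒ P_in = P_out, so I_in = P_out/V_in = 107.03/230 = 0.465 A.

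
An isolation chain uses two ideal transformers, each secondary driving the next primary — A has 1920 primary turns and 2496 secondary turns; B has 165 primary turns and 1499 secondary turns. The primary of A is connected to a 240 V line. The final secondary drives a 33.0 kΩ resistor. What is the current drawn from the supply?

After A: V = 240.00 × 2496/1920 = 312.00 V.
After B: V = 312.00 × 1499/165 = 2834.5 V.
I_load = 2834.5/33000 = 0.085893 A, so P_out = 2834.5 × 0.085893 = 243.46 W.
All ideal ⇒ P_in = P_out, so I_supply = 243.46/240 = 1.01 A.

I_supply ≈ 1.01 A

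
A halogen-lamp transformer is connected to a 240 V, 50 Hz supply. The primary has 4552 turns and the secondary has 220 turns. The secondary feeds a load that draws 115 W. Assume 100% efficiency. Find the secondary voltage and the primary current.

V_s ≈ 11.6 V, I_p ≈ 0.479 A

V_s = V_p × N_s/N_p = 240 × 220/4552 = 11.599 V.
I_s = P/V_s = 115/11.599 = 9.9144 A.
I_p = I_s × N_s/N_p = 9.9144 × 220/4552 = 0.479 A.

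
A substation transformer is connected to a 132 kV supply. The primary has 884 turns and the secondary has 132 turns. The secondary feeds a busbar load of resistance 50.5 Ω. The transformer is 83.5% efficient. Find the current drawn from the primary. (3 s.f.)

V_s = 132000 × 132/884 = 19710 V.
I_s = V_s/R = 19710/50.5 = 390.31 A.
P_out = V_s I_s = 19710 × 390.31 = 7.6931×10^6 W.
P_in = P_out/η = 7.6931×10^6/0.835 = 9.2133×10^6 W.
I_p = P_in/V_p = 9.2133×10^6/132000 = 69.8 A.

I_p ≈ 69.8 A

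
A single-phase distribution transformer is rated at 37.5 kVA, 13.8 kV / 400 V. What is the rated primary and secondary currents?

I_p = S/V_p = 37500/13800 = 2.72 A.
I_s = S/V_s = 37500/400 = 93.8 A.

I_p ≈ 2.72 A, I_s ≈ 93.8 A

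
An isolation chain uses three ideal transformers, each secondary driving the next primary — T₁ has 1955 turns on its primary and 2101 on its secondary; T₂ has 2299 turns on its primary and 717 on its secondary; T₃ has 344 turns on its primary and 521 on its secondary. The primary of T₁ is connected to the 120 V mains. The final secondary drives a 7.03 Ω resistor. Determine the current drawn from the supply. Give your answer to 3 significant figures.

I_supply ≈ 4.40 A

After T₁: V = 120.00 × 2101/1955 = 128.96 V.
After T₂: V = 128.96 × 717/2299 = 40.220 V.
After T₃: V = 40.220 × 521/344 = 60.914 V.
I_load = 60.914/7.03 = 8.6649 A, so P_out = 60.914 × 8.6649 = 527.82 W.
All ideal ⇒ P_in = P_out, so I_supply = 527.82/120 = 4.40 A.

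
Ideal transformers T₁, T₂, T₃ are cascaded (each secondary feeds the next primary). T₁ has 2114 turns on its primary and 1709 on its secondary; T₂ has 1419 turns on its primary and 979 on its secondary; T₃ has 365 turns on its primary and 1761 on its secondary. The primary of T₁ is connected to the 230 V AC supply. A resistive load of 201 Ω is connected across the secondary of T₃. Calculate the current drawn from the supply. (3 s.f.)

Secondary of T₁: V = 230.00 × 1709/2114 = 185.94 V.
Secondary of T₂: V = 185.94 × 979/1419 = 128.28 V.
Secondary of T₃: V = 128.28 × 1761/365 = 618.92 V.
I_load = 618.92/201 = 3.0792 A, so P_out = 618.92 × 3.0792 = 1905.8 W.
All ideal ⇒ P_in = P_out, so I_supply = 1905.8/230 = 8.29 A.

I_supply ≈ 8.29 A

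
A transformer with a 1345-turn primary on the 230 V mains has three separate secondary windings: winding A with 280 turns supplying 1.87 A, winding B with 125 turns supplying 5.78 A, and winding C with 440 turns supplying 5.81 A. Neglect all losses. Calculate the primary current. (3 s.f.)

V_A = 230 × 280/1345 = 47.881 V; V_B = 230 × 125/1345 = 21.375 V; V_C = 230 × 440/1345 = 75.242 V.
P_out = V_A I_A + V_B I_B + V_C I_C = 47.881×1.87 + 21.375×5.78 + 75.242×5.81 = 89.538 + 123.55 + 437.15 = 650.24 W.
Ideal ⇒ P_in = P_out, so I_p = P_out/V_p = 650.24/230 = 2.83 A.

I_p ≈ 2.83 A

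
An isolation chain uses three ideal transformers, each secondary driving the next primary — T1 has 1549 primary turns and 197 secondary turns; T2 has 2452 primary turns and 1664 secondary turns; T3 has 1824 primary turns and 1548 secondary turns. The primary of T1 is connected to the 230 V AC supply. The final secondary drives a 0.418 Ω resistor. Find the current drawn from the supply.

Secondary of T1: V = 230.00 × 197/1549 = 29.251 V.
Secondary of T2: V = 29.251 × 1664/2452 = 19.851 V.
Secondary of T3: V = 19.851 × 1548/1824 = 16.847 V.
I_load = 16.847/0.418 = 40.304 A, so P_out = 16.847 × 40.304 = 679.00 W.
All ideal ⇒ P_in = P_out, so I_supply = 679.00/230 = 2.95 A.

I_supply ≈ 2.95 A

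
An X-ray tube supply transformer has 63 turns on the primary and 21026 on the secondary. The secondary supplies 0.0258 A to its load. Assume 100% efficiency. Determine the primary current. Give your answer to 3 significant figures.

For an ideal transformer I_p/I_s = N_s/N_p, so I_p = 0.0258 × 21026/63 = 8.61 A.

I_p ≈ 8.61 A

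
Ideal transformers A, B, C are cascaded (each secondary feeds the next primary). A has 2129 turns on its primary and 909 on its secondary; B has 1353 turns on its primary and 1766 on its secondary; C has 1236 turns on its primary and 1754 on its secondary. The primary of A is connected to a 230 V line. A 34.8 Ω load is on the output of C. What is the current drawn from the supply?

I_supply ≈ 4.13 A

Secondary of A: V = 230.00 × 909/2129 = 98.201 V.
Secondary of B: V = 98.201 × 1766/1353 = 128.18 V.
Secondary of C: V = 128.18 × 1754/1236 = 181.89 V.
I_load = 181.89/34.8 = 5.2269 A, so P_out = 181.89 × 5.2269 = 950.74 W.
All ideal ⇒ P_in = P_out, so I_supply = 950.74/230 = 4.13 A.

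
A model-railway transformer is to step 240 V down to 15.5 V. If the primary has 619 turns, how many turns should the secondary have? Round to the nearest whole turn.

N_s = 40 turns

N_s/N_p = V_s/V_p, so N_s = 619 × 15.5/240 = 40.0 ≈ 40 turns.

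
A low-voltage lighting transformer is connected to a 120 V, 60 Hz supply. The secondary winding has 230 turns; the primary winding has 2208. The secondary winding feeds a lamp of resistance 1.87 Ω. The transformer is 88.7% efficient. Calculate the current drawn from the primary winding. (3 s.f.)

I_p ≈ 0.785 A

V_s = 120 × 230/2208 = 12.500 V.
I_s = V_s/R = 12.500/1.87 = 6.6845 A.
P_out = V_s I_s = 12.500 × 6.6845 = 83.556 W.
P_in = P_out/η = 83.556/0.887 = 94.201 W.
I_p = P_in/V_p = 94.201/120 = 0.785 A.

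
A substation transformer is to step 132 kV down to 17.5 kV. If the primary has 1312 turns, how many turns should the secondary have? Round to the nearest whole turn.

N_s/N_p = V_s/V_p, so N_s = 1312 × 17500/132000 = 173.9 ≈ 174 turns.

N_s = 174 turns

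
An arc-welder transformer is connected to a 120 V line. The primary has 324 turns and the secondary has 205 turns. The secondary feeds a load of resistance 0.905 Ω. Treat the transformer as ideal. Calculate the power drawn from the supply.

V_s = V_p × N_s/N_p = 120 × 205/324 = 75.926 V.
I_s = V_s/R = 75.926/0.905 = 83.896 A.
I_p = I_s × N_s/N_p = 83.896 × 205/324 = 53.082 A.
P = V_p I_p = 120 × 53.082 = 6370 W.

P ≈ 6370 W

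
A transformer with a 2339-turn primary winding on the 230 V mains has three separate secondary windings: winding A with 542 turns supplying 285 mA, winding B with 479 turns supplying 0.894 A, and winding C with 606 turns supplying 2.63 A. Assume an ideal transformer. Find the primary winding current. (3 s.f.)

I_p ≈ 0.931 A

V_A = 230 × 542/2339 = 53.296 V; V_B = 230 × 479/2339 = 47.101 V; V_C = 230 × 606/2339 = 59.590 V.
P_out = V_A I_A + V_B I_B + V_C I_C = 53.296×0.285 + 47.101×0.894 + 59.590×2.63 = 15.189 + 42.109 + 156.72 = 214.02 W.
Ideal ⇒ P_in = P_out, so I_p = P_out/V_p = 214.02/230 = 0.931 A.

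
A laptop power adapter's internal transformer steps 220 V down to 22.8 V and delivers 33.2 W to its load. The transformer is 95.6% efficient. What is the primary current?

I_p ≈ 0.158 A

P_in = P_out/η = 33.2/0.956 = 34.728 W.
I_p = P_in/V_p = 34.728/220 = 0.158 A.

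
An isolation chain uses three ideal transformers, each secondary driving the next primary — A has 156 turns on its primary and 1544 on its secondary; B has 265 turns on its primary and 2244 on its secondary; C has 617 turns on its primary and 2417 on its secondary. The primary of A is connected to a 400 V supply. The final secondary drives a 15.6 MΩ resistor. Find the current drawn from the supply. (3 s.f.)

I_supply ≈ 2.76 A

After A: V = 400.00 × 1544/156 = 3959.0 V.
After B: V = 3959.0 × 2244/265 = 33524 V.
After C: V = 33524 × 2417/617 = 131330 V.
I_load = 131330/(1.56×10^7) = 0.0084183 A, so P_out = 131330 × 0.0084183 = 1105.5 W.
All ideal ⇒ P_in = P_out, so I_supply = 1105.5/400 = 2.76 A.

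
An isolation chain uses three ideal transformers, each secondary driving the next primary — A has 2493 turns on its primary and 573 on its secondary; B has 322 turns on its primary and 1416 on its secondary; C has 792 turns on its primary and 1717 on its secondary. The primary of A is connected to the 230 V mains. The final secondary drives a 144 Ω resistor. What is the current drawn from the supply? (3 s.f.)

I_supply ≈ 7.67 A

Secondary of A: V = 230.00 × 573/2493 = 52.864 V.
Secondary of B: V = 52.864 × 1416/322 = 232.47 V.
Secondary of C: V = 232.47 × 1717/792 = 503.98 V.
I_load = 503.98/144 = 3.4999 A, so P_out = 503.98 × 3.4999 = 1763.9 W.
All ideal ⇒ P_in = P_out, so I_supply = 1763.9/230 = 7.67 A.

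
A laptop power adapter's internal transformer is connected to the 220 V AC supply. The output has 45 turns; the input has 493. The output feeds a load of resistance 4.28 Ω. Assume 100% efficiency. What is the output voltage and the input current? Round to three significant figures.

V_out ≈ 20.1 V, I_in ≈ 0.428 A

V_out = V_in × N_out/N_in = 220 × 45/493 = 20.081 V.
I_out = V_out/R = 20.081/4.28 = 4.6919 A.
I_in = I_out × N_out/N_in = 4.6919 × 45/493 = 0.428 A.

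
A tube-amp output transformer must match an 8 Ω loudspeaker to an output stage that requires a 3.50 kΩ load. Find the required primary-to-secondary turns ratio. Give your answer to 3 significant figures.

Z_p/Z_s = (N_p/N_s)², so N_p/N_s = √(3500/8) = √438 = 20.9.

N_p/N_s ≈ 20.9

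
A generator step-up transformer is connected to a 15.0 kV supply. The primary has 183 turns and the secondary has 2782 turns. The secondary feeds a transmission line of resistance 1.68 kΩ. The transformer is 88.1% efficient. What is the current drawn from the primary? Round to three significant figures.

I_p ≈ 2340 A

V_s = 15000 × 2782/183 = 228030 V.
I_s = V_s/R = 228030/1680 = 135.73 A.
P_out = V_s I_s = 228030 × 135.73 = 3.0952×10^7 W.
P_in = P_out/η = 3.0952×10^7/0.881 = 3.5133×10^7 W.
I_p = P_in/V_p = 3.5133×10^7/15000 = 2340 A.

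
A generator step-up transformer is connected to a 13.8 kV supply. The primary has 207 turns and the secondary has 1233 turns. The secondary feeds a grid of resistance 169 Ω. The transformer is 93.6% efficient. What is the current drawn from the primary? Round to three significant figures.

I_p ≈ 3100 A

V_s = 13800 × 1233/207 = 82200 V.
I_s = V_s/R = 82200/169 = 486.39 A.
P_out = V_s I_s = 82200 × 486.39 = 3.9981×10^7 W.
P_in = P_out/η = 3.9981×10^7/0.936 = 4.2715×10^7 W.
I_p = P_in/V_p = 4.2715×10^7/13800 = 3100 A.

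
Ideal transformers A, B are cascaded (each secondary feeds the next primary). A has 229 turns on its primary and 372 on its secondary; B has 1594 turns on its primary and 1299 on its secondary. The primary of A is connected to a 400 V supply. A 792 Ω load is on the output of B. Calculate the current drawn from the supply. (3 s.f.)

I_supply ≈ 0.885 A

Secondary of A: V = 400.00 × 372/229 = 649.78 V.
Secondary of B: V = 649.78 × 1299/1594 = 529.53 V.
I_load = 529.53/792 = 0.66859 A, so P_out = 529.53 × 0.66859 = 354.04 W.
All ideal ⇒ P_in = P_out, so I_supply = 354.04/400 = 0.885 A.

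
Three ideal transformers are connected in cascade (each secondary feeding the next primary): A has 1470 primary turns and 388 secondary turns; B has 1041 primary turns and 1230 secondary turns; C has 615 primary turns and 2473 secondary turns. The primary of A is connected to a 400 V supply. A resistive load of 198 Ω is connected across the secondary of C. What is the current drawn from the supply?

I_supply ≈ 3.18 A

Secondary of A: V = 400.00 × 388/1470 = 105.58 V.
Secondary of B: V = 105.58 × 1230/1041 = 124.75 V.
Secondary of C: V = 124.75 × 2473/615 = 501.62 V.
I_load = 501.62/198 = 2.5335 A, so P_out = 501.62 × 2.5335 = 1270.8 W.
All ideal ⇒ P_in = P_out, so I_supply = 1270.8/400 = 3.18 A.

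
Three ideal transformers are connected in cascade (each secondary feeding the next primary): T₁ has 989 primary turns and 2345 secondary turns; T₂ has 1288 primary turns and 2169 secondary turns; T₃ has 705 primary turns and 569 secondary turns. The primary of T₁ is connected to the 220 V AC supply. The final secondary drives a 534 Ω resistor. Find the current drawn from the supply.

Secondary of T₁: V = 220.00 × 2345/989 = 521.64 V.
Secondary of T₂: V = 521.64 × 2169/1288 = 878.44 V.
Secondary of T₃: V = 878.44 × 569/705 = 708.98 V.
I_load = 708.98/534 = 1.3277 A, so P_out = 708.98 × 1.3277 = 941.31 W.
All ideal ⇒ P_in = P_out, so I_supply = 941.31/220 = 4.28 A.

I_supply ≈ 4.28 A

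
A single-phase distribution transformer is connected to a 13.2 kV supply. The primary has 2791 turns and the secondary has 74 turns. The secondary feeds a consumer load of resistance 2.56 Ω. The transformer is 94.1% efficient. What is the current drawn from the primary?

V_s = 13200 × 74/2791 = 349.98 V.
I_s = V_s/R = 349.98/2.56 = 136.71 A.
P_out = V_s I_s = 349.98 × 136.71 = 47847 W.
P_in = P_out/η = 47847/0.941 = 50847 W.
I_p = P_in/V_p = 50847/13200 = 3.85 A.

I_p ≈ 3.85 A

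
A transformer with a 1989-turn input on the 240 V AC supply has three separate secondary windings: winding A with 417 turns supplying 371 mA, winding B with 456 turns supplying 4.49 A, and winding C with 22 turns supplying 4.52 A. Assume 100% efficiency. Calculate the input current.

V_A = 240 × 417/1989 = 50.317 V; V_B = 240 × 456/1989 = 55.023 V; V_C = 240 × 22/1989 = 2.6546 V.
P_out = V_A I_A + V_B I_B + V_C I_C = 50.317×0.371 + 55.023×4.49 + 2.6546×4.52 = 18.668 + 247.05 + 11.999 = 277.72 W.
Ideal ⇒ P_in = P_out, so I_in = P_out/V_in = 277.72/240 = 1.16 A.

I_in ≈ 1.16 A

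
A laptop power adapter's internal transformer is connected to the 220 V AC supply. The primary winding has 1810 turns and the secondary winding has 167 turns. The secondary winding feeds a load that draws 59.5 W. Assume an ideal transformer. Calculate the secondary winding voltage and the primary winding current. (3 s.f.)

V_s = V_p × N_s/N_p = 220 × 167/1810 = 20.298 V.
I_s = P/V_s = 59.5/20.298 = 2.9313 A.
I_p = I_s × N_s/N_p = 2.9313 × 167/1810 = 0.270 A.

V_s ≈ 20.3 V, I_p ≈ 0.270 A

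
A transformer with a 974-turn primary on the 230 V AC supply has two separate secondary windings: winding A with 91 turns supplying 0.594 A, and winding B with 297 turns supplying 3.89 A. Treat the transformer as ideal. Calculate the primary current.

V_A = 230 × 91/974 = 21.489 V; V_B = 230 × 297/974 = 70.133 V.
P_out = V_A I_A + V_B I_B = 21.489×0.594 + 70.133×3.89 = 12.764 + 272.82 = 285.58 W.
Ideal ⇒ P_in = P_out, so I_p = P_out/V_p = 285.58/230 = 1.24 A.

I_p ≈ 1.24 A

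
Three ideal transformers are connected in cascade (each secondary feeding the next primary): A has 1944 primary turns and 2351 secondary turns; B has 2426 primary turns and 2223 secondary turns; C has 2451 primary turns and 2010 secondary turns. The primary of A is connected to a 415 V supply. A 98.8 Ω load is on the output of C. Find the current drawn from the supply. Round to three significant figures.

Secondary of A: V = 415.00 × 2351/1944 = 501.89 V.
Secondary of B: V = 501.89 × 2223/2426 = 459.89 V.
Secondary of C: V = 459.89 × 2010/2451 = 377.14 V.
I_load = 377.14/98.8 = 3.8172 A, so P_out = 377.14 × 3.8172 = 1439.6 W.
All ideal ⇒ P_in = P_out, so I_supply = 1439.6/415 = 3.47 A.

I_supply ≈ 3.47 A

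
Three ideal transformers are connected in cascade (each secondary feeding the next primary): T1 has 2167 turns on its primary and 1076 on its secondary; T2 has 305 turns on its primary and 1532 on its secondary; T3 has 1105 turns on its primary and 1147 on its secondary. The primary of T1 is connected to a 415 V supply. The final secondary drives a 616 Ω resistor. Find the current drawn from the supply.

After T1: V = 415.00 × 1076/2167 = 206.06 V.
After T2: V = 206.06 × 1532/305 = 1035.0 V.
After T3: V = 1035.0 × 1147/1105 = 1074.4 V.
I_load = 1074.4/616 = 1.7441 A, so P_out = 1074.4 × 1.7441 = 1873.9 W.
All ideal ⇒ P_in = P_out, so I_supply = 1873.9/415 = 4.52 A.

I_supply ≈ 4.52 A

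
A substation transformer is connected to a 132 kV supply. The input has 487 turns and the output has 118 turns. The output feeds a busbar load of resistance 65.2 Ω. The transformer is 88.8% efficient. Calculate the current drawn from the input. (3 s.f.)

I_in ≈ 134 A

V_out = 132000 × 118/487 = 31984 V.
I_out = V_out/R = 31984/65.2 = 490.55 A.
P_out = V_out I_out = 31984 × 490.55 = 1.5689×10^7 W.
P_in = P_out/η = 1.5689×10^7/0.888 = 1.7668×10^7 W.
I_in = P_in/V_in = 1.7668×10^7/132000 = 134 A.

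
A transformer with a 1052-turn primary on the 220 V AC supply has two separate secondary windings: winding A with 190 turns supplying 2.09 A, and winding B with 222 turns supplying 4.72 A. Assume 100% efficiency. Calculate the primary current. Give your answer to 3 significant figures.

V_A = 220 × 190/1052 = 39.734 V; V_B = 220 × 222/1052 = 46.426 V.
P_out = V_A I_A + V_B I_B = 39.734×2.09 + 46.426×4.72 = 83.044 + 219.13 = 302.17 W.
Ideal ⇒ P_in = P_out, so I_p = P_out/V_p = 302.17/220 = 1.37 A.

I_p ≈ 1.37 A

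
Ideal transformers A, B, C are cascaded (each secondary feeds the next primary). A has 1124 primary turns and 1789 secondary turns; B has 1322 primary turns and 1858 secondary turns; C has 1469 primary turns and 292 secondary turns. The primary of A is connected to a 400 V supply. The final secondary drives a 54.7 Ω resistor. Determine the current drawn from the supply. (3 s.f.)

After A: V = 400.00 × 1789/1124 = 636.65 V.
After B: V = 636.65 × 1858/1322 = 894.78 V.
After C: V = 894.78 × 292/1469 = 177.86 V.
I_load = 177.86/54.7 = 3.2516 A, so P_out = 177.86 × 3.2516 = 578.32 W.
All ideal ⇒ P_in = P_out, so I_supply = 578.32/400 = 1.45 A.

I_supply ≈ 1.45 A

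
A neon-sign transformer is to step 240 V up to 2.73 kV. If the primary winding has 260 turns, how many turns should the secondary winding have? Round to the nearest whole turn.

N_s = 2958 turns

N_s/N_p = V_s/V_p, so N_s = 260 × 2730/240 = 2957.5 ≈ 2958 turns.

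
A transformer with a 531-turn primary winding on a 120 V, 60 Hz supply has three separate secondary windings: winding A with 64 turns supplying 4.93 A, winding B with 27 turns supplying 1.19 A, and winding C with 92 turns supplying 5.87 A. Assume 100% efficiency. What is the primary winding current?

I_p ≈ 1.67 A

V_A = 120 × 64/531 = 14.463 V; V_B = 120 × 27/531 = 6.1017 V; V_C = 120 × 92/531 = 20.791 V.
P_out = V_A I_A + V_B I_B + V_C I_C = 14.463×4.93 + 6.1017×1.19 + 20.791×5.87 = 71.304 + 7.2610 + 122.04 = 200.61 W.
Ideal ⇒ P_in = P_out, so I_p = P_out/V_p = 200.61/120 = 1.67 A.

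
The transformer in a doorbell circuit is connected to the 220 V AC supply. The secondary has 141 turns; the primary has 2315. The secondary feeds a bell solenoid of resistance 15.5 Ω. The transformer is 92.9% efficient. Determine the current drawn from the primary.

I_p ≈ 0.0567 A

V_s = 220 × 141/2315 = 13.400 V.
I_s = V_s/R = 13.400/15.5 = 0.86449 A.
P_out = V_s I_s = 13.400 × 0.86449 = 11.584 W.
P_in = P_out/η = 11.584/0.929 = 12.469 W.
I_p = P_in/V_p = 12.469/220 = 0.0567 A.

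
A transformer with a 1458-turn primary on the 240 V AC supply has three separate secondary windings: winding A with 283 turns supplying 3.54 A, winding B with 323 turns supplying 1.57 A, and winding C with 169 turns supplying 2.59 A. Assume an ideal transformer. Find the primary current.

V_A = 240 × 283/1458 = 46.584 V; V_B = 240 × 323/1458 = 53.169 V; V_C = 240 × 169/1458 = 27.819 V.
P_out = V_A I_A + V_B I_B + V_C I_C = 46.584×3.54 + 53.169×1.57 + 27.819×2.59 = 164.91 + 83.475 + 72.051 = 320.43 W.
Ideal ⇒ P_in = P_out, so I_p = P_out/V_p = 320.43/240 = 1.34 A.

I_p ≈ 1.34 A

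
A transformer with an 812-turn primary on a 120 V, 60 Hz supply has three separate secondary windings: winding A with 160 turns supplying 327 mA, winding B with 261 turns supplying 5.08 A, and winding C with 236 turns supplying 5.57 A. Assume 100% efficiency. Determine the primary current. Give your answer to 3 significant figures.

V_A = 120 × 160/812 = 23.645 V; V_B = 120 × 261/812 = 38.571 V; V_C = 120 × 236/812 = 34.877 V.
P_out = V_A I_A + V_B I_B + V_C I_C = 23.645×0.327 + 38.571×5.08 + 34.877×5.57 = 7.7320 + 195.94 + 194.26 = 397.94 W.
Ideal ⇒ P_in = P_out, so I_p = P_out/V_p = 397.94/120 = 3.32 A.

I_p ≈ 3.32 A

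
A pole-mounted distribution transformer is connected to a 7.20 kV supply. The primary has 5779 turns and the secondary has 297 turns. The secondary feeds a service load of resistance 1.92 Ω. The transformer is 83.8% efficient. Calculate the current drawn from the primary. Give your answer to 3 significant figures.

V_s = 7200 × 297/5779 = 370.03 V.
I_s = V_s/R = 370.03/1.92 = 192.72 A.
P_out = V_s I_s = 370.03 × 192.72 = 71313 W.
P_in = P_out/η = 71313/0.838 = 85100 W.
I_p = P_in/V_p = 85100/7200 = 11.8 A.

I_p ≈ 11.8 A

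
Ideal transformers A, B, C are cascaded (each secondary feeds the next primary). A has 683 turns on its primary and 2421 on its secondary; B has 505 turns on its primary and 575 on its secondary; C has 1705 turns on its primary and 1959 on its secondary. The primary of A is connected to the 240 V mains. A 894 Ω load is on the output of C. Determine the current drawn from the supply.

I_supply ≈ 5.77 A

After A: V = 240.00 × 2421/683 = 850.72 V.
After B: V = 850.72 × 575/505 = 968.64 V.
After C: V = 968.64 × 1959/1705 = 1112.9 V.
I_load = 1112.9/894 = 1.2449 A, so P_out = 1112.9 × 1.2449 = 1385.5 W.
All ideal ⇒ P_in = P_out, so I_supply = 1385.5/240 = 5.77 A.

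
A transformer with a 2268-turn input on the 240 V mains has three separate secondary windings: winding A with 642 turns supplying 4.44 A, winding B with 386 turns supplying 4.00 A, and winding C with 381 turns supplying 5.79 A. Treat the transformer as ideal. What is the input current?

V_A = 240 × 642/2268 = 67.937 V; V_B = 240 × 386/2268 = 40.847 V; V_C = 240 × 381/2268 = 40.317 V.
P_out = V_A I_A + V_B I_B + V_C I_C = 67.937×4.44 + 40.847×4.00 + 40.317×5.79 = 301.64 + 163.39 + 233.44 = 698.46 W.
Ideal ⇒ P_in = P_out, so I_in = P_out/V_in = 698.46/240 = 2.91 A.

I_in ≈ 2.91 A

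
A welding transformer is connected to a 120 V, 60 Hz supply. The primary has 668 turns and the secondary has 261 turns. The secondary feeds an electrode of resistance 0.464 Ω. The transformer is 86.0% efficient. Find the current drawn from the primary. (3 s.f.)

V_s = 120 × 261/668 = 46.886 V.
I_s = V_s/R = 46.886/0.464 = 101.05 A.
P_out = V_s I_s = 46.886 × 101.05 = 4737.8 W.
P_in = P_out/η = 4737.8/0.860 = 5509.0 W.
I_p = P_in/V_p = 5509.0/120 = 45.9 A.

I_p ≈ 45.9 A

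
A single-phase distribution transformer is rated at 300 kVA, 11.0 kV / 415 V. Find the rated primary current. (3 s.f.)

I_p = S/V_p = 300000/11000 = 27.3 A.

I_p ≈ 27.3 A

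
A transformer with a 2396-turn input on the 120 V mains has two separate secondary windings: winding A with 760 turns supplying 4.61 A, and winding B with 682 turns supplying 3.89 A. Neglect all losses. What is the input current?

I_in ≈ 2.57 A

V_A = 120 × 760/2396 = 38.063 V; V_B = 120 × 682/2396 = 34.157 V.
P_out = V_A I_A + V_B I_B = 38.063×4.61 + 34.157×3.89 = 175.47 + 132.87 = 308.34 W.
Ideal ⇒ P_in = P_out, so I_in = P_out/V_in = 308.34/120 = 2.57 A.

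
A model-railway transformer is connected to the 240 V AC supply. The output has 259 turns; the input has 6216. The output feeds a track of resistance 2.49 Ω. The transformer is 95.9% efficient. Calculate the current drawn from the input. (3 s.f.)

V_out = 240 × 259/6216 = 10.000 V.
I_out = V_out/R = 10.000/2.49 = 4.0161 A.
P_out = V_out I_out = 10.000 × 4.0161 = 40.161 W.
P_in = P_out/η = 40.161/0.959 = 41.878 W.
I_in = P_in/V_in = 41.878/240 = 0.174 A.

I_in ≈ 0.174 A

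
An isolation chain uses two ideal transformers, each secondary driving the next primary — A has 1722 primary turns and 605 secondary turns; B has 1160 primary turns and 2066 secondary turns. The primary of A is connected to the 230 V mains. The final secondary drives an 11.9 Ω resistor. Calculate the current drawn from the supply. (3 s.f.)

Secondary of A: V = 230.00 × 605/1722 = 80.807 V.
Secondary of B: V = 80.807 × 2066/1160 = 143.92 V.
I_load = 143.92/11.9 = 12.094 A, so P_out = 143.92 × 12.094 = 1740.6 W.
All ideal ⇒ P_in = P_out, so I_supply = 1740.6/230 = 7.57 A.

I_supply ≈ 7.57 A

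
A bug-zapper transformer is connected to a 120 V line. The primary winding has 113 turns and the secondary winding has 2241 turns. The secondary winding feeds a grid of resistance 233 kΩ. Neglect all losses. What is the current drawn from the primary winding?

V_s = V_p × N_s/N_p = 120 × 2241/113 = 2379.8 V.
I_s = V_s/R = 2379.8/233000 = 0.010214 A.
For an ideal transformer I_p N_p = I_s N_s, so I_p = 0.010214 × 2241/113 = 0.203 A.

I_p ≈ 0.203 A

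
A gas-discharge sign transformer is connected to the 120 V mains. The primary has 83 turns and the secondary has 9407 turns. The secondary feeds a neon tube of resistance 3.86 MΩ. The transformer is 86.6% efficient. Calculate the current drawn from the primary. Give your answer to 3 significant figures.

I_p ≈ 0.461 A

V_s = 120 × 9407/83 = 13600 V.
I_s = V_s/R = 13600/(3.86×10^6) = 0.0035234 A.
P_out = V_s I_s = 13600 × 0.0035234 = 47.920 W.
P_in = P_out/η = 47.920/0.866 = 55.335 W.
I_p = P_in/V_p = 55.335/120 = 0.461 A.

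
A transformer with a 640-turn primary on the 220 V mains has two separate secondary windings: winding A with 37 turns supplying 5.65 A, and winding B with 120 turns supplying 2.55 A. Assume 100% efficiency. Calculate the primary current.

V_A = 220 × 37/640 = 12.719 V; V_B = 220 × 120/640 = 41.250 V.
P_out = V_A I_A + V_B I_B = 12.719×5.65 + 41.250×2.55 = 71.861 + 105.19 = 177.05 W.
Ideal ⇒ P_in = P_out, so I_p = P_out/V_p = 177.05/220 = 0.805 A.

I_p ≈ 0.805 A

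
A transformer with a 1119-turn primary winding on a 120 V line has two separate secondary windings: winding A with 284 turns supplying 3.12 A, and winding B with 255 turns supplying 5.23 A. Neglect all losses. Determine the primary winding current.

I_p ≈ 1.98 A

V_A = 120 × 284/1119 = 30.456 V; V_B = 120 × 255/1119 = 27.346 V.
P_out = V_A I_A + V_B I_B = 30.456×3.12 + 27.346×5.23 = 95.022 + 143.02 = 238.04 W.
Ideal ⇒ P_in = P_out, so I_p = P_out/V_p = 238.04/120 = 1.98 A.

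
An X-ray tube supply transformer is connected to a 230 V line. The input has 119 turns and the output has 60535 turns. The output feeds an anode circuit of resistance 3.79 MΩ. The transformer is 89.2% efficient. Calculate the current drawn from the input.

I_in ≈ 17.6 A

V_out = 230 × 60535/119 = 117000 V.
I_out = V_out/R = 117000/(3.79×10^6) = 0.030871 A.
P_out = V_out I_out = 117000 × 0.030871 = 3611.9 W.
P_in = P_out/η = 3611.9/0.892 = 4049.2 W.
I_in = P_in/V_in = 4049.2/230 = 17.6 A.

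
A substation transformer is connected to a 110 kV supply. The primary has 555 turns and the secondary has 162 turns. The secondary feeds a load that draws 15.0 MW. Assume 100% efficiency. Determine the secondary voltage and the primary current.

V_s ≈ 32100 V, I_p ≈ 136 A

V_s = V_p × N_s/N_p = 110000 × 162/555 = 32108 V.
I_s = P/V_s = 1.50×10^7/32108 = 467.17 A.
I_p = I_s × N_s/N_p = 467.17 × 162/555 = 136 A.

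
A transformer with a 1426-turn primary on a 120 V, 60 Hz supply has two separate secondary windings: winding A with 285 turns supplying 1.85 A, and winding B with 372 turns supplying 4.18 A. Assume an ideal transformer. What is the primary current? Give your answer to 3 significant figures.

I_p ≈ 1.46 A

V_A = 120 × 285/1426 = 23.983 V; V_B = 120 × 372/1426 = 31.304 V.
P_out = V_A I_A + V_B I_B = 23.983×1.85 + 31.304×4.18 = 44.369 + 130.85 = 175.22 W.
Ideal ⇒ P_in = P_out, so I_p = P_out/V_p = 175.22/120 = 1.46 A.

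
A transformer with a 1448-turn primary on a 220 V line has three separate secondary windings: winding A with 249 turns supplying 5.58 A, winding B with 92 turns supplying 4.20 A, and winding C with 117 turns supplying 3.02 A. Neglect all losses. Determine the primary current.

V_A = 220 × 249/1448 = 37.831 V; V_B = 220 × 92/1448 = 13.978 V; V_C = 220 × 117/1448 = 17.776 V.
P_out = V_A I_A + V_B I_B + V_C I_C = 37.831×5.58 + 13.978×4.20 + 17.776×3.02 = 211.10 + 58.707 + 53.684 = 323.49 W.
Ideal ⇒ P_in = P_out, so I_p = P_out/V_p = 323.49/220 = 1.47 A.

I_p ≈ 1.47 A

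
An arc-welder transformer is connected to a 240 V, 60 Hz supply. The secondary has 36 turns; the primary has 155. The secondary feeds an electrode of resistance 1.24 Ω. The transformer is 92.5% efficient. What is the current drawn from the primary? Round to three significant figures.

I_p ≈ 11.3 A

V_s = 240 × 36/155 = 55.742 V.
I_s = V_s/R = 55.742/1.24 = 44.953 A.
P_out = V_s I_s = 55.742 × 44.953 = 2505.8 W.
P_in = P_out/η = 2505.8/0.925 = 2708.9 W.
I_p = P_in/V_p = 2708.9/240 = 11.3 A.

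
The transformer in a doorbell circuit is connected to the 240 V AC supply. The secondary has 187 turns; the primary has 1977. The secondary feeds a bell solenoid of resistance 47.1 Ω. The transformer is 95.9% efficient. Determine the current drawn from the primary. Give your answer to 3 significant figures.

V_s = 240 × 187/1977 = 22.701 V.
I_s = V_s/R = 22.701/47.1 = 0.48198 A.
P_out = V_s I_s = 22.701 × 0.48198 = 10.941 W.
P_in = P_out/η = 10.941/0.959 = 11.409 W.
I_p = P_in/V_p = 11.409/240 = 0.0475 A.

I_p ≈ 0.0475 A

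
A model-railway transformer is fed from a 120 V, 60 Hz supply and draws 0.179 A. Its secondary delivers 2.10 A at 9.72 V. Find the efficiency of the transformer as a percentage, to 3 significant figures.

P_in = 120 × 0.179 = 21.4800 W.
P_out = 9.72 × 2.10 = 20.4120 W.
η = P_out/P_in = 20.4120/21.4800 = 0.950.

η ≈ 95.0%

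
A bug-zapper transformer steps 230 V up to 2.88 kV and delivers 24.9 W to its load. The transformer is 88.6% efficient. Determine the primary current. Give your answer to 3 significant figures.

I_p ≈ 0.122 A

P_in = P_out/η = 24.9/0.886 = 28.104 W.
I_p = P_in/V_p = 28.104/230 = 0.122 A.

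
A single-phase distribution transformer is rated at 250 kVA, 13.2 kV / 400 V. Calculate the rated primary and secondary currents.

I_p ≈ 18.9 A, I_s ≈ 625 A

I_p = S/V_p = 250000/13200 = 18.9 A.
I_s = S/V_s = 250000/400 = 625 A.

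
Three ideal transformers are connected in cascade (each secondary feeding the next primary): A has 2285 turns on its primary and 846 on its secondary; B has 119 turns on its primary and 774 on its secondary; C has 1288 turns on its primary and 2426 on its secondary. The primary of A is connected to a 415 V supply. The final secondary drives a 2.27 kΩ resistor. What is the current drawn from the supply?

Secondary of A: V = 415.00 × 846/2285 = 153.65 V.
Secondary of B: V = 153.65 × 774/119 = 999.37 V.
Secondary of C: V = 999.37 × 2426/1288 = 1882.4 V.
I_load = 1882.4/2270 = 0.82923 A, so P_out = 1882.4 × 0.82923 = 1560.9 W.
All ideal ⇒ P_in = P_out, so I_supply = 1560.9/415 = 3.76 A.

I_supply ≈ 3.76 A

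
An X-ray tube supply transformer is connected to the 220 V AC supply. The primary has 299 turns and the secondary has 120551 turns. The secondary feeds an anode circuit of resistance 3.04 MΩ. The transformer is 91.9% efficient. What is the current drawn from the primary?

I_p ≈ 12.8 A

V_s = 220 × 120551/299 = 88700 V.
I_s = V_s/R = 88700/(3.04×10^6) = 0.029178 A.
P_out = V_s I_s = 88700 × 0.029178 = 2588.0 W.
P_in = P_out/η = 2588.0/0.919 = 2816.1 W.
I_p = P_in/V_p = 2816.1/220 = 12.8 A.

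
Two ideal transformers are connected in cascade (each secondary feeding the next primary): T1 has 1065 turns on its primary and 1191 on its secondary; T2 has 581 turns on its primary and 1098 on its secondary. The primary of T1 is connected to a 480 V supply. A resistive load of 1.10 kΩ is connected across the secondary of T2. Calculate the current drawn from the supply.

Secondary of T1: V = 480.00 × 1191/1065 = 536.79 V.
Secondary of T2: V = 536.79 × 1098/581 = 1014.4 V.
I_load = 1014.4/1100 = 0.92223 A, so P_out = 1014.4 × 0.92223 = 935.55 W.
All ideal ⇒ P_in = P_out, so I_supply = 935.55/480 = 1.95 A.

I_supply ≈ 1.95 A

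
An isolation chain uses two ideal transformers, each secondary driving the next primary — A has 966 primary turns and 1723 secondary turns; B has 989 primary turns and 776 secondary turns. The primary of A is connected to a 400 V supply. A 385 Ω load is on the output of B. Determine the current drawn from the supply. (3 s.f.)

I_supply ≈ 2.03 A

After A: V = 400.00 × 1723/966 = 713.46 V.
After B: V = 713.46 × 776/989 = 559.80 V.
I_load = 559.80/385 = 1.4540 A, so P_out = 559.80 × 1.4540 = 813.97 W.
All ideal ⇒ P_in = P_out, so I_supply = 813.97/400 = 2.03 A.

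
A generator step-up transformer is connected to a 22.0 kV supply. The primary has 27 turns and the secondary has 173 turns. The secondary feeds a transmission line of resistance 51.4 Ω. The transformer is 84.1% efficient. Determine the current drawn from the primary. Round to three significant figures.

V_s = 22000 × 173/27 = 140960 V.
I_s = V_s/R = 140960/51.4 = 2742.5 A.
P_out = V_s I_s = 140960 × 2742.5 = 3.8659×10^8 W.
P_in = P_out/η = 3.8659×10^8/0.841 = 4.5968×10^8 W.
I_p = P_in/V_p = 4.5968×10^8/22000 = 20900 A.

I_p ≈ 20900 A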